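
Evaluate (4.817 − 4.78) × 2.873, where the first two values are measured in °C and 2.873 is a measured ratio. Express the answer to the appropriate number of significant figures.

4.817 °C − 4.78 °C = 0.037 °C; the difference is limited to 2 decimal places (1 s.f.).
Carrying full precision, 0.037 × 2.873 = 0.106301 °C; 2.873 has 4 s.f., so the result keeps min(1, 4) = 1 s.f.
Rounded to 1 significant figure: 0.1 °C.

0.1 °C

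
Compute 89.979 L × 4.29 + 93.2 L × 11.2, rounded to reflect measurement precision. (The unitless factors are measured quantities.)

1.43 × 10³ L

89.979 × 4.29 = 386.00991 → 386 L (3 s.f., last digit at the 10^0 place).
93.2 × 11.2 = 1043.84 → 1.04 × 10³ L (3 s.f., last digit at the 10^1 place).
Sum: 1429.84991 L; keep the coarser place, 10^1.
Result: 1.43 × 10³ L.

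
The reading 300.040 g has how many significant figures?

6

300.040: trailing zeros after a decimal point are significant; zeros between nonzero digits are significant.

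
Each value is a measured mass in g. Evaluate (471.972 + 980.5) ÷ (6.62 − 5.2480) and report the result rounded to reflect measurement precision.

471.972 + 980.5 = 1452.472, limited to 1 d.p. → 5 s.f.; 6.62 − 5.2480 = 1.3720, limited to 2 d.p. → 3 s.f.
Carrying full precision, 1452.472 ÷ 1.3720 = 1058.65306122…; keep min(5, 3) = 3 s.f.
Rounded to 3 significant figures: 1.06 × 10³.

1.06 × 10³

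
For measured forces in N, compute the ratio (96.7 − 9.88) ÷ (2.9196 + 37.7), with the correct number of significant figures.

2.14

96.7 − 9.88 = 86.82, limited to 1 d.p. → 3 s.f.; 2.9196 + 37.7 = 40.6196, limited to 1 d.p. → 3 s.f.
Carrying full precision, 86.82 ÷ 40.6196 = 2.137391801…; keep min(3, 3) = 3 s.f.
Rounded to 3 significant figures: 2.14.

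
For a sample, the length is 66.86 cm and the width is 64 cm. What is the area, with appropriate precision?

area = 66.86 cm × 64 cm = 4279.04 cm².
66.86 has 4 significant figures; 64 has 2.
Division/multiplication keeps the fewest: 2 significant figures.
Rounded: 4.3 × 10^3 cm².

4.3 × 10^3 cm²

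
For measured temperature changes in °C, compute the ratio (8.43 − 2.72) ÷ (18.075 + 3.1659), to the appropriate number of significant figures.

0.269

8.43 − 2.72 = 5.71, limited to 2 d.p. → 3 s.f.; 18.075 + 3.1659 = 21.2409, limited to 3 d.p. → 5 s.f.
Carrying full precision, 5.71 ÷ 21.2409 = 0.268821000993…; keep min(3, 5) = 3 s.f.
Rounded to 3 significant figures: 0.269.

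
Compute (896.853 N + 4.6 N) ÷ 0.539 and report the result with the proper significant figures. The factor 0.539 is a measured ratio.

1.67 × 10³ N

896.853 N + 4.6 N = 901.453 N; the sum is limited to 1 decimal place (4 s.f.).
Carrying full precision, 901.453 ÷ 0.539 = 1672.45454545… N; 0.539 has 3 s.f., so the result keeps min(4, 3) = 3 s.f.
Rounded to 3 significant figures: 1.67 × 10³ N.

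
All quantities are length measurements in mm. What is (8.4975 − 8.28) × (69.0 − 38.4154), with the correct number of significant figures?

6.7 mm²

8.4975 − 8.28 = 0.2175, limited to 2 d.p. → 2 s.f.; 69.0 − 38.4154 = 30.5846, limited to 1 d.p. → 3 s.f.
Carrying full precision, 0.2175 × 30.5846 = 6.6521505; keep min(2, 3) = 2 s.f.
Rounded to 2 significant figures: 6.7 mm².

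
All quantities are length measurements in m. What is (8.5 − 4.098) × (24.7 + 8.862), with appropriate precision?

1.5 × 10^2 m²

8.5 − 4.098 = 4.402, limited to 1 d.p. → 2 s.f.; 24.7 + 8.862 = 33.562, limited to 1 d.p. → 3 s.f.
Carrying full precision, 4.402 × 33.562 = 147.739924; keep min(2, 3) = 2 s.f.
Rounded to 2 significant figures: 1.5 × 10^2 m².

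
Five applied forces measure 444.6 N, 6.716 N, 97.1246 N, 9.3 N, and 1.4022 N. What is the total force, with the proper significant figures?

444.6 N + 6.716 N + 97.1246 N + 9.3 N + 1.4022 N = 559.1428 N.
Addition/subtraction keeps the fewest decimal places: 444.6 → 1 decimal place, 6.716 → 3 decimal places, 97.1246 → 4 decimal places, 9.3 → 1 decimal place, 1.4022 → 4 decimal places; limit is 1.
Rounded to 1 decimal place: 5.591 × 10² N.

5.591 × 10² N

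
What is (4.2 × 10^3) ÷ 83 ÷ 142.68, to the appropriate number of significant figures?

(4.2 × 10^3) ÷ 83 ÷ 142.68 = 0.354656641706…
Multiplication/division keeps the fewest significant figures: 4.2 × 10^3 → 2 s.f., 83 → 2 s.f., 142.68 → 5 s.f.; limit is 2.
Rounded to 2 significant figures: 0.35.

0.35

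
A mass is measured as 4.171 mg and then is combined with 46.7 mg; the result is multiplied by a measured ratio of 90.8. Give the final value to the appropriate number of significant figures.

4.171 mg + 46.7 mg = 50.871 mg; the sum is limited to 1 decimal place (3 s.f.).
Carrying full precision, 50.871 × 90.8 = 4619.0868 mg; 90.8 has 3 s.f., so the result keeps min(3, 3) = 3 s.f.
Rounded to 3 significant figures: 4.62 × 10^3 mg.

4.62 × 10^3 mg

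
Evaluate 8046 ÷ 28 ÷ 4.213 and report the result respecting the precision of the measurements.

8046 ÷ 28 ÷ 4.213 = 68.2072496694…
Multiplication/division keeps the fewest significant figures: 8046 → 4 s.f., 28 → 2 s.f., 4.213 → 4 s.f.; limit is 2.
Rounded to 2 significant figures: 68.

68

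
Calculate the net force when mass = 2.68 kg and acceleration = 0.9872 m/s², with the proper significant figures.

2.65 N

net force = 2.68 kg × 0.9872 m/s² = 2.645696 N.
2.68 has 3 significant figures; 0.9872 has 4.
Division/multiplication keeps the fewest: 3 significant figures.
Rounded: 2.65 N.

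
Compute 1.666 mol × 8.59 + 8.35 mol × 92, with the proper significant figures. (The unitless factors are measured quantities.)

1.666 × 8.59 = 14.31094 → 14.3 mol (3 s.f., last digit at the 10^-1 place).
8.35 × 92 = 768.2 → 7.7 × 10^2 mol (2 s.f., last digit at the 10^1 place).
Sum: 782.51094 mol; keep the coarser place, 10^1.
Result: 7.8 × 10^2 mol.

7.8 × 10^2 mol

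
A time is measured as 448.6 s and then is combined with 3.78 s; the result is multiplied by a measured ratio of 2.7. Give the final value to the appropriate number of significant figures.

448.6 s + 3.78 s = 452.38 s; the sum is limited to 1 decimal place (4 s.f.).
Carrying full precision, 452.38 × 2.7 = 1221.426 s; 2.7 has 2 s.f., so the result keeps min(4, 2) = 2 s.f.
Rounded to 2 significant figures: 1.2 × 10^3 s.

1.2 × 10^3 s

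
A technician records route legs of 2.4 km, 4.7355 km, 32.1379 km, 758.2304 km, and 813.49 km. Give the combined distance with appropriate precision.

2.4 km + 4.7355 km + 32.1379 km + 758.2304 km + 813.49 km = 1610.9938 km.
Addition/subtraction keeps the fewest decimal places: 2.4 → 1 decimal place, 4.7355 → 4 decimal places, 32.1379 → 4 decimal places, 758.2304 → 4 decimal places, 813.49 → 2 decimal places; limit is 1.
Rounded to 1 decimal place: 1611.0 km.

1611.0 km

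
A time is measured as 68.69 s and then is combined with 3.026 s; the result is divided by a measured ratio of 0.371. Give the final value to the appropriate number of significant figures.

68.69 s + 3.026 s = 71.716 s; the sum is limited to 2 decimal places (4 s.f.).
Carrying full precision, 71.716 ÷ 0.371 = 193.30458221… s; 0.371 has 3 s.f., so the result keeps min(4, 3) = 3 s.f.
Rounded to 3 significant figures: 193 s.

193 s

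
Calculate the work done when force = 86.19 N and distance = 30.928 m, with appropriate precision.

work done = 86.19 N × 30.928 m = 2665.68432 J.
86.19 has 4 significant figures; 30.928 has 5.
Division/multiplication keeps the fewest: 4 significant figures.
Rounded: 2666 J.

2666 J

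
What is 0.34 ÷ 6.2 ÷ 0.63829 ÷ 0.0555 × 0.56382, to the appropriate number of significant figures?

0.87

0.34 ÷ 6.2 ÷ 0.63829 ÷ 0.0555 × 0.56382 = 0.87280390611…
Multiplication/division keeps the fewest significant figures: 0.34 → 2 s.f., 6.2 → 2 s.f., 0.63829 → 5 s.f., 0.0555 → 3 s.f., 0.56382 → 5 s.f.; limit is 2.
Rounded to 2 significant figures: 0.87.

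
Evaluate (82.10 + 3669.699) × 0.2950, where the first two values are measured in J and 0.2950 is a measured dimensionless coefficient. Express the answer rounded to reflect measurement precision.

82.10 J + 3669.699 J = 3751.799 J; the sum is limited to 2 decimal places (6 s.f.).
Carrying full precision, 3751.799 × 0.2950 = 1106.780705 J; 0.2950 has 4 s.f., so the result keeps min(6, 4) = 4 s.f.
Rounded to 4 significant figures: 1107 J.

1107 J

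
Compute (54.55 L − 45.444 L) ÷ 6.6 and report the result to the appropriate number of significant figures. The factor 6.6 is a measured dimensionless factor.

1.4 L

54.55 L − 45.444 L = 9.106 L; the difference is limited to 2 decimal places (3 s.f.).
Carrying full precision, 9.106 ÷ 6.6 = 1.3796969697… L; 6.6 has 2 s.f., so the result keeps min(3, 2) = 2 s.f.
Rounded to 2 significant figures: 1.4 L.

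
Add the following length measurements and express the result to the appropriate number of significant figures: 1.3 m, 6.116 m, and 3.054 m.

1.3 m + 6.116 m + 3.054 m = 10.470 m.
Addition/subtraction keeps the fewest decimal places: 1.3 → 1 decimal place, 6.116 → 3 decimal places, 3.054 → 3 decimal places; limit is 1.
Rounded to 1 decimal place: 10.5 m.

10.5 m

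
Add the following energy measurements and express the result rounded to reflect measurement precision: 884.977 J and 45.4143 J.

9.30391 × 10^2 J

884.977 J + 45.4143 J = 930.3913 J.
Addition/subtraction keeps the fewest decimal places: 884.977 → 3 decimal places, 45.4143 → 4 decimal places; limit is 3.
Rounded to 3 decimal places: 9.30391 × 10^2 J.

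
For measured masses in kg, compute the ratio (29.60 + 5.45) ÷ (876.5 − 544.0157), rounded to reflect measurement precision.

29.60 + 5.45 = 35.05, limited to 2 d.p. → 4 s.f.; 876.5 − 544.0157 = 332.4843, limited to 1 d.p. → 4 s.f.
Carrying full precision, 35.05 ÷ 332.4843 = 0.105418511491…; keep min(4, 4) = 4 s.f.
Rounded to 4 significant figures: 0.1054.

0.1054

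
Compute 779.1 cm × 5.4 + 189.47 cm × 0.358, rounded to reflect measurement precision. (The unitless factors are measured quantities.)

4.3 × 10^3 cm

779.1 × 5.4 = 4207.14 → 4.2 × 10^3 cm (2 s.f., last digit at the 10^2 place).
189.47 × 0.358 = 67.83026 → 67.8 cm (3 s.f., last digit at the 10^-1 place).
Sum: 4274.97026 cm; keep the coarser place, 10^2.
Result: 4.3 × 10^3 cm.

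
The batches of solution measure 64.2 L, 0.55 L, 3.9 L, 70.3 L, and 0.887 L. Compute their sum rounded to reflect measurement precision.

64.2 L + 0.55 L + 3.9 L + 70.3 L + 0.887 L = 139.837 L.
Addition/subtraction keeps the fewest decimal places: 64.2 → 1 decimal place, 0.55 → 2 decimal places, 3.9 → 1 decimal place, 70.3 → 1 decimal place, 0.887 → 3 decimal places; limit is 1.
Rounded to 1 decimal place: 1.398 × 10^2 L.

1.398 × 10^2 L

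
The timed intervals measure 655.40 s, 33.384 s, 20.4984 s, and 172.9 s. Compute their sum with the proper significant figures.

655.40 s + 33.384 s + 20.4984 s + 172.9 s = 882.1824 s.
Addition/subtraction keeps the fewest decimal places: 655.40 → 2 decimal places, 33.384 → 3 decimal places, 20.4984 → 4 decimal places, 172.9 → 1 decimal place; limit is 1.
Rounded to 1 decimal place: 882.2 s.

882.2 s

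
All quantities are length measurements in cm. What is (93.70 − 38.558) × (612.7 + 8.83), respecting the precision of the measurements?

3.427 × 10⁴ cm²

93.70 − 38.558 = 55.142, limited to 2 d.p. → 4 s.f.; 612.7 + 8.83 = 621.53, limited to 1 d.p. → 4 s.f.
Carrying full precision, 55.142 × 621.53 = 34272.40726; keep min(4, 4) = 4 s.f.
Rounded to 4 significant figures: 3.427 × 10⁴ cm².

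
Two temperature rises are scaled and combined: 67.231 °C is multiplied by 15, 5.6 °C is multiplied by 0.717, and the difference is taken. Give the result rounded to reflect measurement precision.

1.0 × 10^3 °C

67.231 × 15 = 1008.465 → 1.0 × 10^3 °C (2 s.f., last digit at the 10^2 place).
5.6 × 0.717 = 4.0152 → 4.0 °C (2 s.f., last digit at the 10^-1 place).
Difference: 1004.4498 °C; keep the coarser place, 10^2.
Result: 1.0 × 10^3 °C.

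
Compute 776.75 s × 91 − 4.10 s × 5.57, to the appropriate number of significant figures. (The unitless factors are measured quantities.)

7.1 × 10⁴ s

776.75 × 91 = 70684.25 → 7.1 × 10⁴ s (2 s.f., last digit at the 10^3 place).
4.10 × 5.57 = 22.837 → 22.8 s (3 s.f., last digit at the 10^-1 place).
Difference: 70661.413 s; keep the coarser place, 10^3.
Result: 7.1 × 10⁴ s.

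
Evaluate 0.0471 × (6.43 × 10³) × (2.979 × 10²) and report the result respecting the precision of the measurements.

9.02 × 10⁴

0.0471 × (6.43 × 10³) × (2.979 × 10²) = 90219.9087
Multiplication/division keeps the fewest significant figures: 0.0471 → 3 s.f., 6.43 × 10³ → 3 s.f., 2.979 × 10² → 4 s.f.; limit is 3.
Rounded to 3 significant figures: 9.02 × 10⁴.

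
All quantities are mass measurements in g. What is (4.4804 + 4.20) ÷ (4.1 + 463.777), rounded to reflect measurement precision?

4.4804 + 4.20 = 8.6804, limited to 2 d.p. → 3 s.f.; 4.1 + 463.777 = 467.877, limited to 1 d.p. → 4 s.f.
Carrying full precision, 8.6804 ÷ 467.877 = 0.0185527392883…; keep min(3, 4) = 3 s.f.
Rounded to 3 significant figures: 0.0186.

0.0186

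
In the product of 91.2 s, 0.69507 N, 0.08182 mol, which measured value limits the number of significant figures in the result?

91.2 s → 3 s.f.; 0.69507 N → 5 s.f.; 0.08182 mol → 4 s.f.
The fewest is 3 significant figures, from 91.2 s.

91.2 s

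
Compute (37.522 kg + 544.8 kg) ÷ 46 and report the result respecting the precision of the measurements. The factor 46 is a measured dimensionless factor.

37.522 kg + 544.8 kg = 582.322 kg; the sum is limited to 1 decimal place (4 s.f.).
Carrying full precision, 582.322 ÷ 46 = 12.659173913… kg; 46 has 2 s.f., so the result keeps min(4, 2) = 2 s.f.
Rounded to 2 significant figures: 13 kg.

13 kg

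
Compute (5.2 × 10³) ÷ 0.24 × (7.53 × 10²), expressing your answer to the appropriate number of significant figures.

1.6 × 10⁷

(5.2 × 10³) ÷ 0.24 × (7.53 × 10²) = 16315000
Multiplication/division keeps the fewest significant figures: 5.2 × 10³ → 2 s.f., 0.24 → 2 s.f., 7.53 × 10² → 3 s.f.; limit is 2.
Rounded to 2 significant figures: 1.6 × 10⁷.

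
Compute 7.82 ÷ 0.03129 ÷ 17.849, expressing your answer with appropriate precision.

14.0

7.82 ÷ 0.03129 ÷ 17.849 = 14.0019105983…
Multiplication/division keeps the fewest significant figures: 7.82 → 3 s.f., 0.03129 → 4 s.f., 17.849 → 5 s.f.; limit is 3.
Rounded to 3 significant figures: 14.0.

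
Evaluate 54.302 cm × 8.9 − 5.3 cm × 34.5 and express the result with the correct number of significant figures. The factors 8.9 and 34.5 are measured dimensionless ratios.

3.0 × 10² cm

54.302 × 8.9 = 483.2878 → 4.8 × 10² cm (2 s.f., last digit at the 10^1 place).
5.3 × 34.5 = 182.85 → 1.8 × 10² cm (2 s.f., last digit at the 10^1 place).
Difference: 300.4378 cm; keep the coarser place, 10^1.
Result: 3.0 × 10² cm.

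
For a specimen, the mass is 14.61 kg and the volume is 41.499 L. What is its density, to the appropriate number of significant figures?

0.3521 kg/L

density = 14.61 kg ÷ 41.499 L = 0.352056676064… kg/L.
14.61 has 4 significant figures; 41.499 has 5.
Division/multiplication keeps the fewest: 4 significant figures.
Rounded: 0.3521 kg/L.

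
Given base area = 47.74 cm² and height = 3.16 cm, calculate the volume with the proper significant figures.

volume = 47.74 cm² × 3.16 cm = 150.8584 cm³.
47.74 has 4 significant figures; 3.16 has 3.
Division/multiplication keeps the fewest: 3 significant figures.
Rounded: 151 cm³.

151 cm³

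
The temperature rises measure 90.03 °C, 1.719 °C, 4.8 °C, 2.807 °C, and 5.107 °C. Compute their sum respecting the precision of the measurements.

90.03 °C + 1.719 °C + 4.8 °C + 2.807 °C + 5.107 °C = 104.463 °C.
Addition/subtraction keeps the fewest decimal places: 90.03 → 2 decimal places, 1.719 → 3 decimal places, 4.8 → 1 decimal place, 2.807 → 3 decimal places, 5.107 → 3 decimal places; limit is 1.
Rounded to 1 decimal place: 104.5 °C.

104.5 °C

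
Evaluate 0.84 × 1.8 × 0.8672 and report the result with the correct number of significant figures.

1.3

0.84 × 1.8 × 0.8672 = 1.3112064
Multiplication/division keeps the fewest significant figures: 0.84 → 2 s.f., 1.8 → 2 s.f., 0.8672 → 4 s.f.; limit is 2.
Rounded to 2 significant figures: 1.3.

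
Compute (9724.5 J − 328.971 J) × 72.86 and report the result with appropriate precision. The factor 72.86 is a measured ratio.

6.846 × 10⁵ J

9724.5 J − 328.971 J = 9395.529 J; the difference is limited to 1 decimal place (5 s.f.).
Carrying full precision, 9395.529 × 72.86 = 684558.24294 J; 72.86 has 4 s.f., so the result keeps min(5, 4) = 4 s.f.
Rounded to 4 significant figures: 6.846 × 10⁵ J.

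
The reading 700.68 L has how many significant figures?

5

700.68: zeros between nonzero digits are significant.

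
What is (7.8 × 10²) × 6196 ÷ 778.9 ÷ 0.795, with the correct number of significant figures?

(7.8 × 10²) × 6196 ÷ 778.9 ÷ 0.795 = 7804.71734449…
Multiplication/division keeps the fewest significant figures: 7.8 × 10² → 2 s.f., 6196 → 4 s.f., 778.9 → 4 s.f., 0.795 → 3 s.f.; limit is 2.
Rounded to 2 significant figures: 7.8 × 10³.

7.8 × 10³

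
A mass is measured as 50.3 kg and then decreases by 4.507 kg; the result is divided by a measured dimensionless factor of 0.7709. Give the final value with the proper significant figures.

50.3 kg − 4.507 kg = 45.793 kg; the difference is limited to 1 decimal place (3 s.f.).
Carrying full precision, 45.793 ÷ 0.7709 = 59.4019976651… kg; 0.7709 has 4 s.f., so the result keeps min(3, 4) = 3 s.f.
Rounded to 3 significant figures: 59.4 kg.

59.4 kg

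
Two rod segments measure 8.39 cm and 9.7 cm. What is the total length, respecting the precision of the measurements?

8.39 cm + 9.7 cm = 18.09 cm.
Addition/subtraction keeps the fewest decimal places: 8.39 → 2 decimal places, 9.7 → 1 decimal place; limit is 1.
Rounded to 1 decimal place: 18.1 cm.

18.1 cm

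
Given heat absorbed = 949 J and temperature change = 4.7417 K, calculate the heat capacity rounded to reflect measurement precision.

heat capacity = 949 J ÷ 4.7417 K = 200.139190586… J/K.
949 has 3 significant figures; 4.7417 has 5.
Division/multiplication keeps the fewest: 3 significant figures.
Rounded: 2.00 × 10² J/K.

2.00 × 10² J/K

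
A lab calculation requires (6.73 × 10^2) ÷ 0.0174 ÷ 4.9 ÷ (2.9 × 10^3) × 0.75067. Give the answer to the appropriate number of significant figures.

(6.73 × 10^2) ÷ 0.0174 ÷ 4.9 ÷ (2.9 × 10^3) × 0.75067 = 2.04324666133…
Multiplication/division keeps the fewest significant figures: 6.73 × 10^2 → 3 s.f., 0.0174 → 3 s.f., 4.9 → 2 s.f., 2.9 × 10^3 → 2 s.f., 0.75067 → 5 s.f.; limit is 2.
Rounded to 2 significant figures: 2.0.

2.0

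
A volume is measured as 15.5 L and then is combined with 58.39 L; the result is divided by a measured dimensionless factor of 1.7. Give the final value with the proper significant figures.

15.5 L + 58.39 L = 73.89 L; the sum is limited to 1 decimal place (3 s.f.).
Carrying full precision, 73.89 ÷ 1.7 = 43.4647058824… L; 1.7 has 2 s.f., so the result keeps min(3, 2) = 2 s.f.
Rounded to 2 significant figures: 43 L.

43 L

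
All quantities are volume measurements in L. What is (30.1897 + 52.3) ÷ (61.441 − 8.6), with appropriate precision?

1.56

30.1897 + 52.3 = 82.4897, limited to 1 d.p. → 3 s.f.; 61.441 − 8.6 = 52.841, limited to 1 d.p. → 3 s.f.
Carrying full precision, 82.4897 ÷ 52.841 = 1.5610927121…; keep min(3, 3) = 3 s.f.
Rounded to 3 significant figures: 1.56.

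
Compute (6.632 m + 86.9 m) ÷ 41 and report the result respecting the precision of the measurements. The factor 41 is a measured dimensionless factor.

6.632 m + 86.9 m = 93.532 m; the sum is limited to 1 decimal place (3 s.f.).
Carrying full precision, 93.532 ÷ 41 = 2.28126829268… m; 41 has 2 s.f., so the result keeps min(3, 2) = 2 s.f.
Rounded to 2 significant figures: 2.3 m.

2.3 m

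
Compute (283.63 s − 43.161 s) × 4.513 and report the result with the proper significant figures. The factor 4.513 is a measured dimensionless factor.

283.63 s − 43.161 s = 240.469 s; the difference is limited to 2 decimal places (5 s.f.).
Carrying full precision, 240.469 × 4.513 = 1085.236597 s; 4.513 has 4 s.f., so the result keeps min(5, 4) = 4 s.f.
Rounded to 4 significant figures: 1085 s.

1085 s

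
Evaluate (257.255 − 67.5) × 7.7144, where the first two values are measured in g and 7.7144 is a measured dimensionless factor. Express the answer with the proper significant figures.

1464 g

257.255 g − 67.5 g = 189.755 g; the difference is limited to 1 decimal place (4 s.f.).
Carrying full precision, 189.755 × 7.7144 = 1463.845972 g; 7.7144 has 5 s.f., so the result keeps min(4, 5) = 4 s.f.
Rounded to 4 significant figures: 1464 g.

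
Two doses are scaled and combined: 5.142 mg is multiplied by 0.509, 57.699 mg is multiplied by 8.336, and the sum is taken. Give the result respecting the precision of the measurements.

5.142 × 0.509 = 2.617278 → 2.62 mg (3 s.f., last digit at the 10^-2 place).
57.699 × 8.336 = 480.978864 → 4.810 × 10^2 mg (4 s.f., last digit at the 10^-1 place).
Sum: 483.596142 mg; keep the coarser place, 10^-1.
Result: 483.6 mg.

483.6 mg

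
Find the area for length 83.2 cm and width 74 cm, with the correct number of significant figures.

6.2 × 10^3 cm²

area = 83.2 cm × 74 cm = 6156.8 cm².
83.2 has 3 significant figures; 74 has 2.
Division/multiplication keeps the fewest: 2 significant figures.
Rounded: 6.2 × 10^3 cm².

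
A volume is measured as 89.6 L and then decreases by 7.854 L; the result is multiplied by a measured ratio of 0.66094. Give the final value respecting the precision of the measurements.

54.0 L

89.6 L − 7.854 L = 81.746 L; the difference is limited to 1 decimal place (3 s.f.).
Carrying full precision, 81.746 × 0.66094 = 54.02920124 L; 0.66094 has 5 s.f., so the result keeps min(3, 5) = 3 s.f.
Rounded to 3 significant figures: 54.0 L.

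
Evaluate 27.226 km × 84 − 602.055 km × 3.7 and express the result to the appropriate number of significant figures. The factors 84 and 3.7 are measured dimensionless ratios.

1 × 10² km

27.226 × 84 = 2286.984 → 2.3 × 10³ km (2 s.f., last digit at the 10^2 place).
602.055 × 3.7 = 2227.6035 → 2.2 × 10³ km (2 s.f., last digit at the 10^2 place).
Difference: 59.3805 km; keep the coarser place, 10^2.
Result: 1 × 10² km.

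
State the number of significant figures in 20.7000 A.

6

20.7000: trailing zeros after a decimal point are significant; zeros between nonzero digits are significant.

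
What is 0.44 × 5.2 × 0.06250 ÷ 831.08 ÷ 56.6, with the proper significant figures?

3.0 × 10^-6

0.44 × 5.2 × 0.06250 ÷ 831.08 ÷ 56.6 = 0.00000304002234055…
Multiplication/division keeps the fewest significant figures: 0.44 → 2 s.f., 5.2 → 2 s.f., 0.06250 → 4 s.f., 831.08 → 5 s.f., 56.6 → 3 s.f.; limit is 2.
Rounded to 2 significant figures: 3.0 × 10^-6.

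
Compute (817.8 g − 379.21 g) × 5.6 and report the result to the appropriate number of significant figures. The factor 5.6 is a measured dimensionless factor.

817.8 g − 379.21 g = 438.59 g; the difference is limited to 1 decimal place (4 s.f.).
Carrying full precision, 438.59 × 5.6 = 2456.104 g; 5.6 has 2 s.f., so the result keeps min(4, 2) = 2 s.f.
Rounded to 2 significant figures: 2.5 × 10³ g.

2.5 × 10³ g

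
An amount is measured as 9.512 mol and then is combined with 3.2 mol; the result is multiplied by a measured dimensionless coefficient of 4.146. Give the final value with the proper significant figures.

9.512 mol + 3.2 mol = 12.712 mol; the sum is limited to 1 decimal place (3 s.f.).
Carrying full precision, 12.712 × 4.146 = 52.703952 mol; 4.146 has 4 s.f., so the result keeps min(3, 4) = 3 s.f.
Rounded to 3 significant figures: 52.7 mol.

52.7 mol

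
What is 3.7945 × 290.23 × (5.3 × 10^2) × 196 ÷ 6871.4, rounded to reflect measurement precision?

1.7 × 10^4

3.7945 × 290.23 × (5.3 × 10^2) × 196 ÷ 6871.4 = 16648.8242733…
Multiplication/division keeps the fewest significant figures: 3.7945 → 5 s.f., 290.23 → 5 s.f., 5.3 × 10^2 → 2 s.f., 196 → 3 s.f., 6871.4 → 5 s.f.; limit is 2.
Rounded to 2 significant figures: 1.7 × 10^4.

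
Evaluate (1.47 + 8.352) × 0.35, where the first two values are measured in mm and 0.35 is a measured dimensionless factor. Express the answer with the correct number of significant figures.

3.4 mm

1.47 mm + 8.352 mm = 9.822 mm; the sum is limited to 2 decimal places (3 s.f.).
Carrying full precision, 9.822 × 0.35 = 3.4377 mm; 0.35 has 2 s.f., so the result keeps min(3, 2) = 2 s.f.
Rounded to 2 significant figures: 3.4 mm.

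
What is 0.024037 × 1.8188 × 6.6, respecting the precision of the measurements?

0.024037 × 1.8188 × 6.6 = 0.28854207096
Multiplication/division keeps the fewest significant figures: 0.024037 → 5 s.f., 1.8188 → 5 s.f., 6.6 → 2 s.f.; limit is 2.
Rounded to 2 significant figures: 0.29.

0.29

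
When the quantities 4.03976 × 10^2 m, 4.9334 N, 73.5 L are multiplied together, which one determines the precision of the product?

73.5 L

4.03976 × 10^2 m → 6 s.f.; 4.9334 N → 5 s.f.; 73.5 L → 3 s.f.
The fewest is 3 significant figures, from 73.5 L.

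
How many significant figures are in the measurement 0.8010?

0.8010: leading zeros are not significant; trailing zeros after a decimal point are significant; zeros between nonzero digits are significant.

4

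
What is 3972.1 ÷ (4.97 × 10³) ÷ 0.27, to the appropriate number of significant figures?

3.0

3972.1 ÷ (4.97 × 10³) ÷ 0.27 = 2.96005663611…
Multiplication/division keeps the fewest significant figures: 3972.1 → 5 s.f., 4.97 × 10³ → 3 s.f., 0.27 → 2 s.f.; limit is 2.
Rounded to 2 significant figures: 3.0.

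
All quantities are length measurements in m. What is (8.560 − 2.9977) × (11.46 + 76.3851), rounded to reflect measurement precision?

8.560 − 2.9977 = 5.5623, limited to 3 d.p. → 4 s.f.; 11.46 + 76.3851 = 87.8451, limited to 2 d.p. → 4 s.f.
Carrying full precision, 5.5623 × 87.8451 = 488.62079973; keep min(4, 4) = 4 s.f.
Rounded to 4 significant figures: 488.6 m².

488.6 m²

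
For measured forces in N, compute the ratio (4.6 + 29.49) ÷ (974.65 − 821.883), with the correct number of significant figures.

0.223

4.6 + 29.49 = 34.09, limited to 1 d.p. → 3 s.f.; 974.65 − 821.883 = 152.767, limited to 2 d.p. → 5 s.f.
Carrying full precision, 34.09 ÷ 152.767 = 0.223150287693…; keep min(3, 5) = 3 s.f.
Rounded to 3 significant figures: 0.223.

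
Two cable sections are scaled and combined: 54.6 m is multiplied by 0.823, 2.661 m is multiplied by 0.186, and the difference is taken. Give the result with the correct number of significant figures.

44.4 m

54.6 × 0.823 = 44.9358 → 44.9 m (3 s.f., last digit at the 10^-1 place).
2.661 × 0.186 = 0.494946 → 0.495 m (3 s.f., last digit at the 10^-3 place).
Difference: 44.440854 m; keep the coarser place, 10^-1.
Result: 44.4 m.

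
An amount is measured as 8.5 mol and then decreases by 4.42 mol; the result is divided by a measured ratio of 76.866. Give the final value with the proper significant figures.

0.053 mol

8.5 mol − 4.42 mol = 4.08 mol; the difference is limited to 1 decimal place (2 s.f.).
Carrying full precision, 4.08 ÷ 76.866 = 0.0530793849036… mol; 76.866 has 5 s.f., so the result keeps min(2, 5) = 2 s.f.
Rounded to 2 significant figures: 0.053 mol.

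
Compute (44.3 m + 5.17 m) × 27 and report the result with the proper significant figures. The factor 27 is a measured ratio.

1.3 × 10³ m

44.3 m + 5.17 m = 49.47 m; the sum is limited to 1 decimal place (3 s.f.).
Carrying full precision, 49.47 × 27 = 1335.69 m; 27 has 2 s.f., so the result keeps min(3, 2) = 2 s.f.
Rounded to 2 significant figures: 1.3 × 10³ m.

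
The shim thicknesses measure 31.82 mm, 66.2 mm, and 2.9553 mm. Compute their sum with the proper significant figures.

1.010 × 10^2 mm

31.82 mm + 66.2 mm + 2.9553 mm = 100.9753 mm.
Addition/subtraction keeps the fewest decimal places: 31.82 → 2 decimal places, 66.2 → 1 decimal place, 2.9553 → 4 decimal places; limit is 1.
Rounded to 1 decimal place: 1.010 × 10^2 mm.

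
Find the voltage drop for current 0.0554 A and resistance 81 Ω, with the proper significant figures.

voltage drop = 0.0554 A × 81 Ω = 4.4874 V.
0.0554 has 3 significant figures; 81 has 2.
Division/multiplication keeps the fewest: 2 significant figures.
Rounded: 4.5 V.

4.5 V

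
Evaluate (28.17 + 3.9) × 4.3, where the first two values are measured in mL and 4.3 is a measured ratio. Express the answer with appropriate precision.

1.4 × 10^2 mL

28.17 mL + 3.9 mL = 32.07 mL; the sum is limited to 1 decimal place (3 s.f.).
Carrying full precision, 32.07 × 4.3 = 137.901 mL; 4.3 has 2 s.f., so the result keeps min(3, 2) = 2 s.f.
Rounded to 2 significant figures: 1.4 × 10^2 mL.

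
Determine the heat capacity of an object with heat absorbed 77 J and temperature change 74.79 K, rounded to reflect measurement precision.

heat capacity = 77 J ÷ 74.79 K = 1.029549405… J/K.
77 has 2 significant figures; 74.79 has 4.
Division/multiplication keeps the fewest: 2 significant figures.
Rounded: 1.0 J/K.

1.0 J/K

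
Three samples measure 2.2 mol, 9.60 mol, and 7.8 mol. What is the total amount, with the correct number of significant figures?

19.6 mol

2.2 mol + 9.60 mol + 7.8 mol = 19.60 mol.
Addition/subtraction keeps the fewest decimal places: 2.2 → 1 decimal place, 9.60 → 2 decimal places, 7.8 → 1 decimal place; limit is 1.
Rounded to 1 decimal place: 19.6 mol.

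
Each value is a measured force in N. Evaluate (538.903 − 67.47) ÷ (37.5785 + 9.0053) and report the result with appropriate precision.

10.120

538.903 − 67.47 = 471.433, limited to 2 d.p. → 5 s.f.; 37.5785 + 9.0053 = 46.5838, limited to 4 d.p. → 6 s.f.
Carrying full precision, 471.433 ÷ 46.5838 = 10.1201061313…; keep min(5, 6) = 5 s.f.
Rounded to 5 significant figures: 10.120.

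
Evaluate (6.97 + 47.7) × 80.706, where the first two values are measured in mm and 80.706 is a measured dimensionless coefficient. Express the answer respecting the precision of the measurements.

4.41 × 10³ mm

6.97 mm + 47.7 mm = 54.67 mm; the sum is limited to 1 decimal place (3 s.f.).
Carrying full precision, 54.67 × 80.706 = 4412.19702 mm; 80.706 has 5 s.f., so the result keeps min(3, 5) = 3 s.f.
Rounded to 3 significant figures: 4.41 × 10³ mm.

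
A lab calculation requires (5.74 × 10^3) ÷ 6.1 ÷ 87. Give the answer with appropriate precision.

11

(5.74 × 10^3) ÷ 6.1 ÷ 87 = 10.8159035236…
Multiplication/division keeps the fewest significant figures: 5.74 × 10^3 → 3 s.f., 6.1 → 2 s.f., 87 → 2 s.f.; limit is 2.
Rounded to 2 significant figures: 11.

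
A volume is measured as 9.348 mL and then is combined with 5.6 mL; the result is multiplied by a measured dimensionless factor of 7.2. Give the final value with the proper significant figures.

9.348 mL + 5.6 mL = 14.948 mL; the sum is limited to 1 decimal place (3 s.f.).
Carrying full precision, 14.948 × 7.2 = 107.6256 mL; 7.2 has 2 s.f., so the result keeps min(3, 2) = 2 s.f.
Rounded to 2 significant figures: 1.1 × 10² mL.

1.1 × 10² mL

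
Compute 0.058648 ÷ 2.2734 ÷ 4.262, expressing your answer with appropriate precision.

0.006053

0.058648 ÷ 2.2734 ÷ 4.262 = 0.00605290566512…
Multiplication/division keeps the fewest significant figures: 0.058648 → 5 s.f., 2.2734 → 5 s.f., 4.262 → 4 s.f.; limit is 4.
Rounded to 4 significant figures: 0.006053.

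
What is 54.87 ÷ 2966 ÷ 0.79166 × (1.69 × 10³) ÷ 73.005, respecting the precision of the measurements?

0.541

54.87 ÷ 2966 ÷ 0.79166 × (1.69 × 10³) ÷ 73.005 = 0.540952597894…
Multiplication/division keeps the fewest significant figures: 54.87 → 4 s.f., 2966 → 4 s.f., 0.79166 → 5 s.f., 1.69 × 10³ → 3 s.f., 73.005 → 5 s.f.; limit is 3.
Rounded to 3 significant figures: 0.541.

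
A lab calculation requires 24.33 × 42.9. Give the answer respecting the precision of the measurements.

24.33 × 42.9 = 1043.757
Multiplication/division keeps the fewest significant figures: 24.33 → 4 s.f., 42.9 → 3 s.f.; limit is 3.
Rounded to 3 significant figures: 1.04 × 10³.

1.04 × 10³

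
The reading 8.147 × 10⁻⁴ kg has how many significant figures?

8.147 × 10⁻⁴: in scientific notation every digit of the coefficient is significant.

4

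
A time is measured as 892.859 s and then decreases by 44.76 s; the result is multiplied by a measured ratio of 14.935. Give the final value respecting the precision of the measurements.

12666 s

892.859 s − 44.76 s = 848.099 s; the difference is limited to 2 decimal places (5 s.f.).
Carrying full precision, 848.099 × 14.935 = 12666.358565 s; 14.935 has 5 s.f., so the result keeps min(5, 5) = 5 s.f.
Rounded to 5 significant figures: 12666 s.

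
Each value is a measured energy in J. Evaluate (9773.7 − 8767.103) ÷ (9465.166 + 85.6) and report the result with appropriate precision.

0.10539

9773.7 − 8767.103 = 1006.597, limited to 1 d.p. → 5 s.f.; 9465.166 + 85.6 = 9550.766, limited to 1 d.p. → 5 s.f.
Carrying full precision, 1006.597 ÷ 9550.766 = 0.105394373603…; keep min(5, 5) = 5 s.f.
Rounded to 5 significant figures: 0.10539.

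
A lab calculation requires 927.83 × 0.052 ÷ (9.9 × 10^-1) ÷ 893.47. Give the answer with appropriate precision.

0.055

927.83 × 0.052 ÷ (9.9 × 10^-1) ÷ 893.47 = 0.0545452058273…
Multiplication/division keeps the fewest significant figures: 927.83 → 5 s.f., 0.052 → 2 s.f., 9.9 × 10^-1 → 2 s.f., 893.47 → 5 s.f.; limit is 2.
Rounded to 2 significant figures: 0.055.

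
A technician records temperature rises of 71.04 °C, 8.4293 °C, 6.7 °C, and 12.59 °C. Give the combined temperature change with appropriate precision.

98.8 °C

71.04 °C + 8.4293 °C + 6.7 °C + 12.59 °C = 98.7593 °C.
Addition/subtraction keeps the fewest decimal places: 71.04 → 2 decimal places, 8.4293 → 4 decimal places, 6.7 → 1 decimal place, 12.59 → 2 decimal places; limit is 1.
Rounded to 1 decimal place: 98.8 °C.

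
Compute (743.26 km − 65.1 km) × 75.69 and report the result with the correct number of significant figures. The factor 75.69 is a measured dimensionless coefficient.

743.26 km − 65.1 km = 678.16 km; the difference is limited to 1 decimal place (4 s.f.).
Carrying full precision, 678.16 × 75.69 = 51329.9304 km; 75.69 has 4 s.f., so the result keeps min(4, 4) = 4 s.f.
Rounded to 4 significant figures: 5.133 × 10⁴ km.

5.133 × 10⁴ km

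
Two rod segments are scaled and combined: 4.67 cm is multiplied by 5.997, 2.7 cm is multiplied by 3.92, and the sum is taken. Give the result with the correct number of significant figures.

39 cm

4.67 × 5.997 = 28.00599 → 28.0 cm (3 s.f., last digit at the 10^-1 place).
2.7 × 3.92 = 10.584 → 11 cm (2 s.f., last digit at the 10^0 place).
Sum: 38.58999 cm; keep the coarser place, 10^0.
Result: 39 cm.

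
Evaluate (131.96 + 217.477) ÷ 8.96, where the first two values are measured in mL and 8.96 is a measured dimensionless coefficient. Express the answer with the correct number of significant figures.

131.96 mL + 217.477 mL = 349.437 mL; the sum is limited to 2 decimal places (5 s.f.).
Carrying full precision, 349.437 ÷ 8.96 = 38.9996651786… mL; 8.96 has 3 s.f., so the result keeps min(5, 3) = 3 s.f.
Rounded to 3 significant figures: 39.0 mL.

39.0 mL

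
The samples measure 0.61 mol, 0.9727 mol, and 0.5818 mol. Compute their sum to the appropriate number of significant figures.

0.61 mol + 0.9727 mol + 0.5818 mol = 2.1645 mol.
Addition/subtraction keeps the fewest decimal places: 0.61 → 2 decimal places, 0.9727 → 4 decimal places, 0.5818 → 4 decimal places; limit is 2.
Rounded to 2 decimal places: 2.16 mol.

2.16 mol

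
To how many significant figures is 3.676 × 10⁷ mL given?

3.676 × 10⁷: in scientific notation every digit of the coefficient is significant.

4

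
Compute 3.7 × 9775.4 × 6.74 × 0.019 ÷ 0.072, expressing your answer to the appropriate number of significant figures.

3.7 × 9775.4 × 6.74 × 0.019 ÷ 0.072 = 64330.5497056…
Multiplication/division keeps the fewest significant figures: 3.7 → 2 s.f., 9775.4 → 5 s.f., 6.74 → 3 s.f., 0.019 → 2 s.f., 0.072 → 2 s.f.; limit is 2.
Rounded to 2 significant figures: 6.4 × 10^4.

6.4 × 10^4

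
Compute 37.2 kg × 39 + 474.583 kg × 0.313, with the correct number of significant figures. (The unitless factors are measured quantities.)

1.6 × 10^3 kg

37.2 × 39 = 1450.8 → 1.5 × 10^3 kg (2 s.f., last digit at the 10^2 place).
474.583 × 0.313 = 148.544479 → 149 kg (3 s.f., last digit at the 10^0 place).
Sum: 1599.344479 kg; keep the coarser place, 10^2.
Result: 1.6 × 10^3 kg.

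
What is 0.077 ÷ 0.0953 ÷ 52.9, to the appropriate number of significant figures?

0.077 ÷ 0.0953 ÷ 52.9 = 0.0152736260183…
Multiplication/division keeps the fewest significant figures: 0.077 → 2 s.f., 0.0953 → 3 s.f., 52.9 → 3 s.f.; limit is 2.
Rounded to 2 significant figures: 0.015.

0.015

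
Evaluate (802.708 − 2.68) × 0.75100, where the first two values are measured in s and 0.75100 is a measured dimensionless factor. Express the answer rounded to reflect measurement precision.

802.708 s − 2.68 s = 800.028 s; the difference is limited to 2 decimal places (5 s.f.).
Carrying full precision, 800.028 × 0.75100 = 600.821028 s; 0.75100 has 5 s.f., so the result keeps min(5, 5) = 5 s.f.
Rounded to 5 significant figures: 600.82 s.

600.82 s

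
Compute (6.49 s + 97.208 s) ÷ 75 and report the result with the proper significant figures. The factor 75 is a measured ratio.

6.49 s + 97.208 s = 103.698 s; the sum is limited to 2 decimal places (5 s.f.).
Carrying full precision, 103.698 ÷ 75 = 1.38264 s; 75 has 2 s.f., so the result keeps min(5, 2) = 2 s.f.
Rounded to 2 significant figures: 1.4 s.

1.4 s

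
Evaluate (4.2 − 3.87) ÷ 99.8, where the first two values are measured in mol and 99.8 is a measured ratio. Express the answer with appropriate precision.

0.003 mol

4.2 mol − 3.87 mol = 0.33 mol; the difference is limited to 1 decimal place (1 s.f.).
Carrying full precision, 0.33 ÷ 99.8 = 0.00330661322645… mol; 99.8 has 3 s.f., so the result keeps min(1, 3) = 1 s.f.
Rounded to 1 significant figure: 0.003 mol.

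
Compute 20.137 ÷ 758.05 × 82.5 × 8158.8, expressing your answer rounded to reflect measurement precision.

20.137 ÷ 758.05 × 82.5 × 8158.8 = 17880.3968564…
Multiplication/division keeps the fewest significant figures: 20.137 → 5 s.f., 758.05 → 5 s.f., 82.5 → 3 s.f., 8158.8 → 5 s.f.; limit is 3.
Rounded to 3 significant figures: 1.79 × 10^4.

1.79 × 10^4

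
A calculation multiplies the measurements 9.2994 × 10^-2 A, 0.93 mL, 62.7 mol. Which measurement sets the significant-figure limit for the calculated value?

9.2994 × 10^-2 A → 5 s.f.; 0.93 mL → 2 s.f.; 62.7 mol → 3 s.f.
The fewest is 2 significant figures, from 0.93 mL.

0.93 mL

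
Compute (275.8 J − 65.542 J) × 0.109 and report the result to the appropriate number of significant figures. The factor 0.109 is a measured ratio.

275.8 J − 65.542 J = 210.258 J; the difference is limited to 1 decimal place (4 s.f.).
Carrying full precision, 210.258 × 0.109 = 22.918122 J; 0.109 has 3 s.f., so the result keeps min(4, 3) = 3 s.f.
Rounded to 3 significant figures: 22.9 J.

22.9 J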